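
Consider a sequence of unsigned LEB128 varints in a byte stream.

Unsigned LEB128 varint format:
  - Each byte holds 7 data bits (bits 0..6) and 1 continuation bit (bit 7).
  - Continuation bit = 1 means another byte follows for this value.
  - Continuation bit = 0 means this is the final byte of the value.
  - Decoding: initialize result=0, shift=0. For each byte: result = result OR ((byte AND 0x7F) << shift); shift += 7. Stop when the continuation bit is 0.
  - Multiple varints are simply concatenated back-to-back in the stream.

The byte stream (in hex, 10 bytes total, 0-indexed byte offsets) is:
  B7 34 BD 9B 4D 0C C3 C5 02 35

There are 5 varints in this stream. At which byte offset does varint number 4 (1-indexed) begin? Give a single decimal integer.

  byte[0]=0xB7 cont=1 payload=0x37=55: acc |= 55<<0 -> acc=55 shift=7
  byte[1]=0x34 cont=0 payload=0x34=52: acc |= 52<<7 -> acc=6711 shift=14 [end]
Varint 1: bytes[0:2] = B7 34 -> value 6711 (2 byte(s))
  byte[2]=0xBD cont=1 payload=0x3D=61: acc |= 61<<0 -> acc=61 shift=7
  byte[3]=0x9B cont=1 payload=0x1B=27: acc |= 27<<7 -> acc=3517 shift=14
  byte[4]=0x4D cont=0 payload=0x4D=77: acc |= 77<<14 -> acc=1265085 shift=21 [end]
Varint 2: bytes[2:5] = BD 9B 4D -> value 1265085 (3 byte(s))
  byte[5]=0x0C cont=0 payload=0x0C=12: acc |= 12<<0 -> acc=12 shift=7 [end]
Varint 3: bytes[5:6] = 0C -> value 12 (1 byte(s))
  byte[6]=0xC3 cont=1 payload=0x43=67: acc |= 67<<0 -> acc=67 shift=7
  byte[7]=0xC5 cont=1 payload=0x45=69: acc |= 69<<7 -> acc=8899 shift=14
  byte[8]=0x02 cont=0 payload=0x02=2: acc |= 2<<14 -> acc=41667 shift=21 [end]
Varint 4: bytes[6:9] = C3 C5 02 -> value 41667 (3 byte(s))
  byte[9]=0x35 cont=0 payload=0x35=53: acc |= 53<<0 -> acc=53 shift=7 [end]
Varint 5: bytes[9:10] = 35 -> value 53 (1 byte(s))

Answer: 6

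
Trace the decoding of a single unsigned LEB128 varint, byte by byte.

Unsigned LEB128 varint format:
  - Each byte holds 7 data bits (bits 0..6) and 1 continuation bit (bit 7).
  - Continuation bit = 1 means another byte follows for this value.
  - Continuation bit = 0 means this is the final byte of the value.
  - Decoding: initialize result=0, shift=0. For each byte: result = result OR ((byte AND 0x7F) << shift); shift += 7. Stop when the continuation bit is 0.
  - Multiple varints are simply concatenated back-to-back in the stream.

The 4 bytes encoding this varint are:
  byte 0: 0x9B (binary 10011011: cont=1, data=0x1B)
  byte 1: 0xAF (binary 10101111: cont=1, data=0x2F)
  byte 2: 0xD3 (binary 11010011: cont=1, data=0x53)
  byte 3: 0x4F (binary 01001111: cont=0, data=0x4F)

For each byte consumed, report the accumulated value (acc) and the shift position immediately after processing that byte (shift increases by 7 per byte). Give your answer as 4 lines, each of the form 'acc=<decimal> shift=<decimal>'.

Answer: acc=27 shift=7
acc=6043 shift=14
acc=1365915 shift=21
acc=167040923 shift=28

Derivation:
byte 0=0x9B: payload=0x1B=27, contrib = 27<<0 = 27; acc -> 27, shift -> 7
byte 1=0xAF: payload=0x2F=47, contrib = 47<<7 = 6016; acc -> 6043, shift -> 14
byte 2=0xD3: payload=0x53=83, contrib = 83<<14 = 1359872; acc -> 1365915, shift -> 21
byte 3=0x4F: payload=0x4F=79, contrib = 79<<21 = 165675008; acc -> 167040923, shift -> 28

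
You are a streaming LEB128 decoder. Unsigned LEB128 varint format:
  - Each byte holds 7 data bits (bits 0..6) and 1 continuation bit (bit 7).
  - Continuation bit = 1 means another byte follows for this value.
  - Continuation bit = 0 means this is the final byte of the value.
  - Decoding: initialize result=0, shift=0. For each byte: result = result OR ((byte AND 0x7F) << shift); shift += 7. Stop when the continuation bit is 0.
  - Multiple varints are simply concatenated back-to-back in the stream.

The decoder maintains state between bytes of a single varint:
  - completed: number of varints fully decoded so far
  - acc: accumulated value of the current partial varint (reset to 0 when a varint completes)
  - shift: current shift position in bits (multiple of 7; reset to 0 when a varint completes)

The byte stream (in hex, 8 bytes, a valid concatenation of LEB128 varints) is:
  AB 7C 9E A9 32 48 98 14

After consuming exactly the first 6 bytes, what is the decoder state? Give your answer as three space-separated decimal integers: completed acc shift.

byte[0]=0xAB cont=1 payload=0x2B: acc |= 43<<0 -> completed=0 acc=43 shift=7
byte[1]=0x7C cont=0 payload=0x7C: varint #1 complete (value=15915); reset -> completed=1 acc=0 shift=0
byte[2]=0x9E cont=1 payload=0x1E: acc |= 30<<0 -> completed=1 acc=30 shift=7
byte[3]=0xA9 cont=1 payload=0x29: acc |= 41<<7 -> completed=1 acc=5278 shift=14
byte[4]=0x32 cont=0 payload=0x32: varint #2 complete (value=824478); reset -> completed=2 acc=0 shift=0
byte[5]=0x48 cont=0 payload=0x48: varint #3 complete (value=72); reset -> completed=3 acc=0 shift=0

Answer: 3 0 0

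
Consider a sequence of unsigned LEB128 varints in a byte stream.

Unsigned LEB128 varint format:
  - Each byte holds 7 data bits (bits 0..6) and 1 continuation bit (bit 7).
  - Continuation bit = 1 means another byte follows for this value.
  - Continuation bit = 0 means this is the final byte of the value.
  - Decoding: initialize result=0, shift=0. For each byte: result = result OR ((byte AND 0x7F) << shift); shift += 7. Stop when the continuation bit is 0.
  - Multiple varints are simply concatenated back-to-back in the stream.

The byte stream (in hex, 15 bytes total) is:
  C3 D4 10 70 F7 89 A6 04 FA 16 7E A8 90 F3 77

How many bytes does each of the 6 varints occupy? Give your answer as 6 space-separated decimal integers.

  byte[0]=0xC3 cont=1 payload=0x43=67: acc |= 67<<0 -> acc=67 shift=7
  byte[1]=0xD4 cont=1 payload=0x54=84: acc |= 84<<7 -> acc=10819 shift=14
  byte[2]=0x10 cont=0 payload=0x10=16: acc |= 16<<14 -> acc=272963 shift=21 [end]
Varint 1: bytes[0:3] = C3 D4 10 -> value 272963 (3 byte(s))
  byte[3]=0x70 cont=0 payload=0x70=112: acc |= 112<<0 -> acc=112 shift=7 [end]
Varint 2: bytes[3:4] = 70 -> value 112 (1 byte(s))
  byte[4]=0xF7 cont=1 payload=0x77=119: acc |= 119<<0 -> acc=119 shift=7
  byte[5]=0x89 cont=1 payload=0x09=9: acc |= 9<<7 -> acc=1271 shift=14
  byte[6]=0xA6 cont=1 payload=0x26=38: acc |= 38<<14 -> acc=623863 shift=21
  byte[7]=0x04 cont=0 payload=0x04=4: acc |= 4<<21 -> acc=9012471 shift=28 [end]
Varint 3: bytes[4:8] = F7 89 A6 04 -> value 9012471 (4 byte(s))
  byte[8]=0xFA cont=1 payload=0x7A=122: acc |= 122<<0 -> acc=122 shift=7
  byte[9]=0x16 cont=0 payload=0x16=22: acc |= 22<<7 -> acc=2938 shift=14 [end]
Varint 4: bytes[8:10] = FA 16 -> value 2938 (2 byte(s))
  byte[10]=0x7E cont=0 payload=0x7E=126: acc |= 126<<0 -> acc=126 shift=7 [end]
Varint 5: bytes[10:11] = 7E -> value 126 (1 byte(s))
  byte[11]=0xA8 cont=1 payload=0x28=40: acc |= 40<<0 -> acc=40 shift=7
  byte[12]=0x90 cont=1 payload=0x10=16: acc |= 16<<7 -> acc=2088 shift=14
  byte[13]=0xF3 cont=1 payload=0x73=115: acc |= 115<<14 -> acc=1886248 shift=21
  byte[14]=0x77 cont=0 payload=0x77=119: acc |= 119<<21 -> acc=251447336 shift=28 [end]
Varint 6: bytes[11:15] = A8 90 F3 77 -> value 251447336 (4 byte(s))

Answer: 3 1 4 2 1 4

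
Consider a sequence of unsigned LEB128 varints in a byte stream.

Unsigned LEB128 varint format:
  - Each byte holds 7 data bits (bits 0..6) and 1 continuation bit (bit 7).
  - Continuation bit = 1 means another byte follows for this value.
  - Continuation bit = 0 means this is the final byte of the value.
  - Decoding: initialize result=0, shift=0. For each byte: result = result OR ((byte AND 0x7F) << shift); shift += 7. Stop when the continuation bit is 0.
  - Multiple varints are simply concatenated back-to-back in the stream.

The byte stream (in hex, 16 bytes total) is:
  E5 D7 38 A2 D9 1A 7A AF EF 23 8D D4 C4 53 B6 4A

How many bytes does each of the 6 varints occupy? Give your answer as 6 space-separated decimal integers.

Answer: 3 3 1 3 4 2

Derivation:
  byte[0]=0xE5 cont=1 payload=0x65=101: acc |= 101<<0 -> acc=101 shift=7
  byte[1]=0xD7 cont=1 payload=0x57=87: acc |= 87<<7 -> acc=11237 shift=14
  byte[2]=0x38 cont=0 payload=0x38=56: acc |= 56<<14 -> acc=928741 shift=21 [end]
Varint 1: bytes[0:3] = E5 D7 38 -> value 928741 (3 byte(s))
  byte[3]=0xA2 cont=1 payload=0x22=34: acc |= 34<<0 -> acc=34 shift=7
  byte[4]=0xD9 cont=1 payload=0x59=89: acc |= 89<<7 -> acc=11426 shift=14
  byte[5]=0x1A cont=0 payload=0x1A=26: acc |= 26<<14 -> acc=437410 shift=21 [end]
Varint 2: bytes[3:6] = A2 D9 1A -> value 437410 (3 byte(s))
  byte[6]=0x7A cont=0 payload=0x7A=122: acc |= 122<<0 -> acc=122 shift=7 [end]
Varint 3: bytes[6:7] = 7A -> value 122 (1 byte(s))
  byte[7]=0xAF cont=1 payload=0x2F=47: acc |= 47<<0 -> acc=47 shift=7
  byte[8]=0xEF cont=1 payload=0x6F=111: acc |= 111<<7 -> acc=14255 shift=14
  byte[9]=0x23 cont=0 payload=0x23=35: acc |= 35<<14 -> acc=587695 shift=21 [end]
Varint 4: bytes[7:10] = AF EF 23 -> value 587695 (3 byte(s))
  byte[10]=0x8D cont=1 payload=0x0D=13: acc |= 13<<0 -> acc=13 shift=7
  byte[11]=0xD4 cont=1 payload=0x54=84: acc |= 84<<7 -> acc=10765 shift=14
  byte[12]=0xC4 cont=1 payload=0x44=68: acc |= 68<<14 -> acc=1124877 shift=21
  byte[13]=0x53 cont=0 payload=0x53=83: acc |= 83<<21 -> acc=175188493 shift=28 [end]
Varint 5: bytes[10:14] = 8D D4 C4 53 -> value 175188493 (4 byte(s))
  byte[14]=0xB6 cont=1 payload=0x36=54: acc |= 54<<0 -> acc=54 shift=7
  byte[15]=0x4A cont=0 payload=0x4A=74: acc |= 74<<7 -> acc=9526 shift=14 [end]
Varint 6: bytes[14:16] = B6 4A -> value 9526 (2 byte(s))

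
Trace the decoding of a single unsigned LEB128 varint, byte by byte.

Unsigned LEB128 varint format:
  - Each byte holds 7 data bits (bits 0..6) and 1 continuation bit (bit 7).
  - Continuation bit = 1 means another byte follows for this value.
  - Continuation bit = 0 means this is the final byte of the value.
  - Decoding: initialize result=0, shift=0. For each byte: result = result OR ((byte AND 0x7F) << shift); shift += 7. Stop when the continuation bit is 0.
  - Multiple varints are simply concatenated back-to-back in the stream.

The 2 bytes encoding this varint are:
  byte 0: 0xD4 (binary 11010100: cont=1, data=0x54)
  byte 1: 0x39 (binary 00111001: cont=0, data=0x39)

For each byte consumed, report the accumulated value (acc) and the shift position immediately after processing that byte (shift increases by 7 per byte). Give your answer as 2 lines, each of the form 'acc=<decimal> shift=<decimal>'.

byte 0=0xD4: payload=0x54=84, contrib = 84<<0 = 84; acc -> 84, shift -> 7
byte 1=0x39: payload=0x39=57, contrib = 57<<7 = 7296; acc -> 7380, shift -> 14

Answer: acc=84 shift=7
acc=7380 shift=14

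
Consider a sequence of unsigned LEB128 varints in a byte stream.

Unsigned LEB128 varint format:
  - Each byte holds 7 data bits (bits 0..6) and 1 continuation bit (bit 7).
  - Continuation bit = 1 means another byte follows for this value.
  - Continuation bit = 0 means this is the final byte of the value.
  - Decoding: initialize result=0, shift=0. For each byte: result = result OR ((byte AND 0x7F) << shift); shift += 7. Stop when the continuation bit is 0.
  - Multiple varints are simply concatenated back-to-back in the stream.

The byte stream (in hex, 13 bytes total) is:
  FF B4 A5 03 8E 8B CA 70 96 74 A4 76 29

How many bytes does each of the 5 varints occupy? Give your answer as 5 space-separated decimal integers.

Answer: 4 4 2 2 1

Derivation:
  byte[0]=0xFF cont=1 payload=0x7F=127: acc |= 127<<0 -> acc=127 shift=7
  byte[1]=0xB4 cont=1 payload=0x34=52: acc |= 52<<7 -> acc=6783 shift=14
  byte[2]=0xA5 cont=1 payload=0x25=37: acc |= 37<<14 -> acc=612991 shift=21
  byte[3]=0x03 cont=0 payload=0x03=3: acc |= 3<<21 -> acc=6904447 shift=28 [end]
Varint 1: bytes[0:4] = FF B4 A5 03 -> value 6904447 (4 byte(s))
  byte[4]=0x8E cont=1 payload=0x0E=14: acc |= 14<<0 -> acc=14 shift=7
  byte[5]=0x8B cont=1 payload=0x0B=11: acc |= 11<<7 -> acc=1422 shift=14
  byte[6]=0xCA cont=1 payload=0x4A=74: acc |= 74<<14 -> acc=1213838 shift=21
  byte[7]=0x70 cont=0 payload=0x70=112: acc |= 112<<21 -> acc=236094862 shift=28 [end]
Varint 2: bytes[4:8] = 8E 8B CA 70 -> value 236094862 (4 byte(s))
  byte[8]=0x96 cont=1 payload=0x16=22: acc |= 22<<0 -> acc=22 shift=7
  byte[9]=0x74 cont=0 payload=0x74=116: acc |= 116<<7 -> acc=14870 shift=14 [end]
Varint 3: bytes[8:10] = 96 74 -> value 14870 (2 byte(s))
  byte[10]=0xA4 cont=1 payload=0x24=36: acc |= 36<<0 -> acc=36 shift=7
  byte[11]=0x76 cont=0 payload=0x76=118: acc |= 118<<7 -> acc=15140 shift=14 [end]
Varint 4: bytes[10:12] = A4 76 -> value 15140 (2 byte(s))
  byte[12]=0x29 cont=0 payload=0x29=41: acc |= 41<<0 -> acc=41 shift=7 [end]
Varint 5: bytes[12:13] = 29 -> value 41 (1 byte(s))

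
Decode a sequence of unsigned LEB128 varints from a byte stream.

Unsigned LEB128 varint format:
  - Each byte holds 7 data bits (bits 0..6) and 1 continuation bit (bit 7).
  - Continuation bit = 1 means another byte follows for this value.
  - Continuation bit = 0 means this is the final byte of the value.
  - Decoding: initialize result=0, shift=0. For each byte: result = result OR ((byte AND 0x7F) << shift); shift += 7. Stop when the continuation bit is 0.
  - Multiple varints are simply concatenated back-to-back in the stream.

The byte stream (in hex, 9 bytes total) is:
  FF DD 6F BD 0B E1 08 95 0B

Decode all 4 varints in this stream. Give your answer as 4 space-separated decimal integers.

Answer: 1830655 1469 1121 1429

Derivation:
  byte[0]=0xFF cont=1 payload=0x7F=127: acc |= 127<<0 -> acc=127 shift=7
  byte[1]=0xDD cont=1 payload=0x5D=93: acc |= 93<<7 -> acc=12031 shift=14
  byte[2]=0x6F cont=0 payload=0x6F=111: acc |= 111<<14 -> acc=1830655 shift=21 [end]
Varint 1: bytes[0:3] = FF DD 6F -> value 1830655 (3 byte(s))
  byte[3]=0xBD cont=1 payload=0x3D=61: acc |= 61<<0 -> acc=61 shift=7
  byte[4]=0x0B cont=0 payload=0x0B=11: acc |= 11<<7 -> acc=1469 shift=14 [end]
Varint 2: bytes[3:5] = BD 0B -> value 1469 (2 byte(s))
  byte[5]=0xE1 cont=1 payload=0x61=97: acc |= 97<<0 -> acc=97 shift=7
  byte[6]=0x08 cont=0 payload=0x08=8: acc |= 8<<7 -> acc=1121 shift=14 [end]
Varint 3: bytes[5:7] = E1 08 -> value 1121 (2 byte(s))
  byte[7]=0x95 cont=1 payload=0x15=21: acc |= 21<<0 -> acc=21 shift=7
  byte[8]=0x0B cont=0 payload=0x0B=11: acc |= 11<<7 -> acc=1429 shift=14 [end]
Varint 4: bytes[7:9] = 95 0B -> value 1429 (2 byte(s))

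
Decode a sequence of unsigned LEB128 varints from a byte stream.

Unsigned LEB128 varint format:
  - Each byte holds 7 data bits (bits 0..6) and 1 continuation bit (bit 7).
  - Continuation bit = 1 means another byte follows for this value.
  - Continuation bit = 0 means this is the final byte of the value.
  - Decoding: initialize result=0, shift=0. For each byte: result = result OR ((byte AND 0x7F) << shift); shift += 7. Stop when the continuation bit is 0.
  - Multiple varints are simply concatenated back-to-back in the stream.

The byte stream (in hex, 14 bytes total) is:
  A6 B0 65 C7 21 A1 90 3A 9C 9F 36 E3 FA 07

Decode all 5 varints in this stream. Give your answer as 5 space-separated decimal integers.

  byte[0]=0xA6 cont=1 payload=0x26=38: acc |= 38<<0 -> acc=38 shift=7
  byte[1]=0xB0 cont=1 payload=0x30=48: acc |= 48<<7 -> acc=6182 shift=14
  byte[2]=0x65 cont=0 payload=0x65=101: acc |= 101<<14 -> acc=1660966 shift=21 [end]
Varint 1: bytes[0:3] = A6 B0 65 -> value 1660966 (3 byte(s))
  byte[3]=0xC7 cont=1 payload=0x47=71: acc |= 71<<0 -> acc=71 shift=7
  byte[4]=0x21 cont=0 payload=0x21=33: acc |= 33<<7 -> acc=4295 shift=14 [end]
Varint 2: bytes[3:5] = C7 21 -> value 4295 (2 byte(s))
  byte[5]=0xA1 cont=1 payload=0x21=33: acc |= 33<<0 -> acc=33 shift=7
  byte[6]=0x90 cont=1 payload=0x10=16: acc |= 16<<7 -> acc=2081 shift=14
  byte[7]=0x3A cont=0 payload=0x3A=58: acc |= 58<<14 -> acc=952353 shift=21 [end]
Varint 3: bytes[5:8] = A1 90 3A -> value 952353 (3 byte(s))
  byte[8]=0x9C cont=1 payload=0x1C=28: acc |= 28<<0 -> acc=28 shift=7
  byte[9]=0x9F cont=1 payload=0x1F=31: acc |= 31<<7 -> acc=3996 shift=14
  byte[10]=0x36 cont=0 payload=0x36=54: acc |= 54<<14 -> acc=888732 shift=21 [end]
Varint 4: bytes[8:11] = 9C 9F 36 -> value 888732 (3 byte(s))
  byte[11]=0xE3 cont=1 payload=0x63=99: acc |= 99<<0 -> acc=99 shift=7
  byte[12]=0xFA cont=1 payload=0x7A=122: acc |= 122<<7 -> acc=15715 shift=14
  byte[13]=0x07 cont=0 payload=0x07=7: acc |= 7<<14 -> acc=130403 shift=21 [end]
Varint 5: bytes[11:14] = E3 FA 07 -> value 130403 (3 byte(s))

Answer: 1660966 4295 952353 888732 130403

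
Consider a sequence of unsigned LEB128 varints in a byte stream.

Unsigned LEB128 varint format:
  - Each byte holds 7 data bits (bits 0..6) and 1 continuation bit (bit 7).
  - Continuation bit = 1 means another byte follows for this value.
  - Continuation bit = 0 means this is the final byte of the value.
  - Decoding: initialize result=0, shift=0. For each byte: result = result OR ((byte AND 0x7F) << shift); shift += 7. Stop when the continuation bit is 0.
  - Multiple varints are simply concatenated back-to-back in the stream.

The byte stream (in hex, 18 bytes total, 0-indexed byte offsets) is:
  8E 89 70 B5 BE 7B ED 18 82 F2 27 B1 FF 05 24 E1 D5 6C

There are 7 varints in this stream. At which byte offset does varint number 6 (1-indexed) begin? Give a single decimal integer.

  byte[0]=0x8E cont=1 payload=0x0E=14: acc |= 14<<0 -> acc=14 shift=7
  byte[1]=0x89 cont=1 payload=0x09=9: acc |= 9<<7 -> acc=1166 shift=14
  byte[2]=0x70 cont=0 payload=0x70=112: acc |= 112<<14 -> acc=1836174 shift=21 [end]
Varint 1: bytes[0:3] = 8E 89 70 -> value 1836174 (3 byte(s))
  byte[3]=0xB5 cont=1 payload=0x35=53: acc |= 53<<0 -> acc=53 shift=7
  byte[4]=0xBE cont=1 payload=0x3E=62: acc |= 62<<7 -> acc=7989 shift=14
  byte[5]=0x7B cont=0 payload=0x7B=123: acc |= 123<<14 -> acc=2023221 shift=21 [end]
Varint 2: bytes[3:6] = B5 BE 7B -> value 2023221 (3 byte(s))
  byte[6]=0xED cont=1 payload=0x6D=109: acc |= 109<<0 -> acc=109 shift=7
  byte[7]=0x18 cont=0 payload=0x18=24: acc |= 24<<7 -> acc=3181 shift=14 [end]
Varint 3: bytes[6:8] = ED 18 -> value 3181 (2 byte(s))
  byte[8]=0x82 cont=1 payload=0x02=2: acc |= 2<<0 -> acc=2 shift=7
  byte[9]=0xF2 cont=1 payload=0x72=114: acc |= 114<<7 -> acc=14594 shift=14
  byte[10]=0x27 cont=0 payload=0x27=39: acc |= 39<<14 -> acc=653570 shift=21 [end]
Varint 4: bytes[8:11] = 82 F2 27 -> value 653570 (3 byte(s))
  byte[11]=0xB1 cont=1 payload=0x31=49: acc |= 49<<0 -> acc=49 shift=7
  byte[12]=0xFF cont=1 payload=0x7F=127: acc |= 127<<7 -> acc=16305 shift=14
  byte[13]=0x05 cont=0 payload=0x05=5: acc |= 5<<14 -> acc=98225 shift=21 [end]
Varint 5: bytes[11:14] = B1 FF 05 -> value 98225 (3 byte(s))
  byte[14]=0x24 cont=0 payload=0x24=36: acc |= 36<<0 -> acc=36 shift=7 [end]
Varint 6: bytes[14:15] = 24 -> value 36 (1 byte(s))
  byte[15]=0xE1 cont=1 payload=0x61=97: acc |= 97<<0 -> acc=97 shift=7
  byte[16]=0xD5 cont=1 payload=0x55=85: acc |= 85<<7 -> acc=10977 shift=14
  byte[17]=0x6C cont=0 payload=0x6C=108: acc |= 108<<14 -> acc=1780449 shift=21 [end]
Varint 7: bytes[15:18] = E1 D5 6C -> value 1780449 (3 byte(s))

Answer: 14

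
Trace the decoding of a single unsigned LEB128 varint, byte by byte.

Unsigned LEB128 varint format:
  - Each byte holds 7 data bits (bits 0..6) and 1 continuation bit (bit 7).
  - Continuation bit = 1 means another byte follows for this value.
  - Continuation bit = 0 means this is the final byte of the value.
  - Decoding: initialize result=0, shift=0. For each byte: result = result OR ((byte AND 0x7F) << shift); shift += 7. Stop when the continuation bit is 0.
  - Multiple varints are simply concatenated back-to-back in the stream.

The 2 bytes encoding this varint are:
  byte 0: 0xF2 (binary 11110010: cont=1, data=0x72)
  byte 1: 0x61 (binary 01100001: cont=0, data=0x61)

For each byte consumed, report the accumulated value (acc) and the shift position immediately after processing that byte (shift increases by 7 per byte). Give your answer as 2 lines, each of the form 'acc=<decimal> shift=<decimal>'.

Answer: acc=114 shift=7
acc=12530 shift=14

Derivation:
byte 0=0xF2: payload=0x72=114, contrib = 114<<0 = 114; acc -> 114, shift -> 7
byte 1=0x61: payload=0x61=97, contrib = 97<<7 = 12416; acc -> 12530, shift -> 14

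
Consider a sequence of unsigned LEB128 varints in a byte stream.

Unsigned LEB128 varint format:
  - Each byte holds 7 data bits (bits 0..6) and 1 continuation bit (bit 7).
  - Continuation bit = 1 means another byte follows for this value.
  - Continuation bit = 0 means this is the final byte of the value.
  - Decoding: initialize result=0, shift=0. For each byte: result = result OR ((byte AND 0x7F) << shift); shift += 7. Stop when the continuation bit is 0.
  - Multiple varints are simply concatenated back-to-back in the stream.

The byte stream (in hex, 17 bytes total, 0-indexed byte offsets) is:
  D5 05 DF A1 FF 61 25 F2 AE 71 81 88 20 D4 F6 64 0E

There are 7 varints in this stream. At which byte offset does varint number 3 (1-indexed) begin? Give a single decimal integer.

  byte[0]=0xD5 cont=1 payload=0x55=85: acc |= 85<<0 -> acc=85 shift=7
  byte[1]=0x05 cont=0 payload=0x05=5: acc |= 5<<7 -> acc=725 shift=14 [end]
Varint 1: bytes[0:2] = D5 05 -> value 725 (2 byte(s))
  byte[2]=0xDF cont=1 payload=0x5F=95: acc |= 95<<0 -> acc=95 shift=7
  byte[3]=0xA1 cont=1 payload=0x21=33: acc |= 33<<7 -> acc=4319 shift=14
  byte[4]=0xFF cont=1 payload=0x7F=127: acc |= 127<<14 -> acc=2085087 shift=21
  byte[5]=0x61 cont=0 payload=0x61=97: acc |= 97<<21 -> acc=205508831 shift=28 [end]
Varint 2: bytes[2:6] = DF A1 FF 61 -> value 205508831 (4 byte(s))
  byte[6]=0x25 cont=0 payload=0x25=37: acc |= 37<<0 -> acc=37 shift=7 [end]
Varint 3: bytes[6:7] = 25 -> value 37 (1 byte(s))
  byte[7]=0xF2 cont=1 payload=0x72=114: acc |= 114<<0 -> acc=114 shift=7
  byte[8]=0xAE cont=1 payload=0x2E=46: acc |= 46<<7 -> acc=6002 shift=14
  byte[9]=0x71 cont=0 payload=0x71=113: acc |= 113<<14 -> acc=1857394 shift=21 [end]
Varint 4: bytes[7:10] = F2 AE 71 -> value 1857394 (3 byte(s))
  byte[10]=0x81 cont=1 payload=0x01=1: acc |= 1<<0 -> acc=1 shift=7
  byte[11]=0x88 cont=1 payload=0x08=8: acc |= 8<<7 -> acc=1025 shift=14
  byte[12]=0x20 cont=0 payload=0x20=32: acc |= 32<<14 -> acc=525313 shift=21 [end]
Varint 5: bytes[10:13] = 81 88 20 -> value 525313 (3 byte(s))
  byte[13]=0xD4 cont=1 payload=0x54=84: acc |= 84<<0 -> acc=84 shift=7
  byte[14]=0xF6 cont=1 payload=0x76=118: acc |= 118<<7 -> acc=15188 shift=14
  byte[15]=0x64 cont=0 payload=0x64=100: acc |= 100<<14 -> acc=1653588 shift=21 [end]
Varint 6: bytes[13:16] = D4 F6 64 -> value 1653588 (3 byte(s))
  byte[16]=0x0E cont=0 payload=0x0E=14: acc |= 14<<0 -> acc=14 shift=7 [end]
Varint 7: bytes[16:17] = 0E -> value 14 (1 byte(s))

Answer: 6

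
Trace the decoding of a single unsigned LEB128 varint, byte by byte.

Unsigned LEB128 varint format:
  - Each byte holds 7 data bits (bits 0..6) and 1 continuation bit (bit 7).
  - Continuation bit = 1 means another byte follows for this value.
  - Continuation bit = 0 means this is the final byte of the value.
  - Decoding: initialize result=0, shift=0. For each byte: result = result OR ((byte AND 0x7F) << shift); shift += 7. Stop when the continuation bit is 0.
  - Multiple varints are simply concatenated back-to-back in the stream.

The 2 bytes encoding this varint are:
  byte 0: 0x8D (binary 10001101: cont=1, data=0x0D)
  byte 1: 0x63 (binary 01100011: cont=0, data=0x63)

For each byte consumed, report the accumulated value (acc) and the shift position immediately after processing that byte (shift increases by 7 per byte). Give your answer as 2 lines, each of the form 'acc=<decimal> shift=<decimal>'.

byte 0=0x8D: payload=0x0D=13, contrib = 13<<0 = 13; acc -> 13, shift -> 7
byte 1=0x63: payload=0x63=99, contrib = 99<<7 = 12672; acc -> 12685, shift -> 14

Answer: acc=13 shift=7
acc=12685 shift=14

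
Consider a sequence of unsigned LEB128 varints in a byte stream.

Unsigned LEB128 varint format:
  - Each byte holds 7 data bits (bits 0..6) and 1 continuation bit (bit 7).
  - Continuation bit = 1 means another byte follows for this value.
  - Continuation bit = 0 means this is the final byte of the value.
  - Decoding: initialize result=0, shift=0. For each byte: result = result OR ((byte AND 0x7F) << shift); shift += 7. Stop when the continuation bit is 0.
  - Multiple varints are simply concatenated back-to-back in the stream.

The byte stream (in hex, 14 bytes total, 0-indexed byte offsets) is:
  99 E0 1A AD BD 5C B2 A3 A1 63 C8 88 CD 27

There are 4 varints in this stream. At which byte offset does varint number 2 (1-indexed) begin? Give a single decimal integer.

  byte[0]=0x99 cont=1 payload=0x19=25: acc |= 25<<0 -> acc=25 shift=7
  byte[1]=0xE0 cont=1 payload=0x60=96: acc |= 96<<7 -> acc=12313 shift=14
  byte[2]=0x1A cont=0 payload=0x1A=26: acc |= 26<<14 -> acc=438297 shift=21 [end]
Varint 1: bytes[0:3] = 99 E0 1A -> value 438297 (3 byte(s))
  byte[3]=0xAD cont=1 payload=0x2D=45: acc |= 45<<0 -> acc=45 shift=7
  byte[4]=0xBD cont=1 payload=0x3D=61: acc |= 61<<7 -> acc=7853 shift=14
  byte[5]=0x5C cont=0 payload=0x5C=92: acc |= 92<<14 -> acc=1515181 shift=21 [end]
Varint 2: bytes[3:6] = AD BD 5C -> value 1515181 (3 byte(s))
  byte[6]=0xB2 cont=1 payload=0x32=50: acc |= 50<<0 -> acc=50 shift=7
  byte[7]=0xA3 cont=1 payload=0x23=35: acc |= 35<<7 -> acc=4530 shift=14
  byte[8]=0xA1 cont=1 payload=0x21=33: acc |= 33<<14 -> acc=545202 shift=21
  byte[9]=0x63 cont=0 payload=0x63=99: acc |= 99<<21 -> acc=208163250 shift=28 [end]
Varint 3: bytes[6:10] = B2 A3 A1 63 -> value 208163250 (4 byte(s))
  byte[10]=0xC8 cont=1 payload=0x48=72: acc |= 72<<0 -> acc=72 shift=7
  byte[11]=0x88 cont=1 payload=0x08=8: acc |= 8<<7 -> acc=1096 shift=14
  byte[12]=0xCD cont=1 payload=0x4D=77: acc |= 77<<14 -> acc=1262664 shift=21
  byte[13]=0x27 cont=0 payload=0x27=39: acc |= 39<<21 -> acc=83051592 shift=28 [end]
Varint 4: bytes[10:14] = C8 88 CD 27 -> value 83051592 (4 byte(s))

Answer: 3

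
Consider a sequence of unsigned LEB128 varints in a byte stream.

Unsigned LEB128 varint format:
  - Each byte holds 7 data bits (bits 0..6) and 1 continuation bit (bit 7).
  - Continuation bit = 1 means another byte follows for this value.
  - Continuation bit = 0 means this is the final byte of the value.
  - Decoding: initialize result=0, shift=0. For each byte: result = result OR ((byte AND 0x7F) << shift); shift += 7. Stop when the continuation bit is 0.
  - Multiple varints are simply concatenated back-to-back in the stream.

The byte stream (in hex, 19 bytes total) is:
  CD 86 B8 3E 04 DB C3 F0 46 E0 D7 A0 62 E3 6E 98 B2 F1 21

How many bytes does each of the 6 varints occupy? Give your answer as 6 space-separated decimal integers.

Answer: 4 1 4 4 2 4

Derivation:
  byte[0]=0xCD cont=1 payload=0x4D=77: acc |= 77<<0 -> acc=77 shift=7
  byte[1]=0x86 cont=1 payload=0x06=6: acc |= 6<<7 -> acc=845 shift=14
  byte[2]=0xB8 cont=1 payload=0x38=56: acc |= 56<<14 -> acc=918349 shift=21
  byte[3]=0x3E cont=0 payload=0x3E=62: acc |= 62<<21 -> acc=130941773 shift=28 [end]
Varint 1: bytes[0:4] = CD 86 B8 3E -> value 130941773 (4 byte(s))
  byte[4]=0x04 cont=0 payload=0x04=4: acc |= 4<<0 -> acc=4 shift=7 [end]
Varint 2: bytes[4:5] = 04 -> value 4 (1 byte(s))
  byte[5]=0xDB cont=1 payload=0x5B=91: acc |= 91<<0 -> acc=91 shift=7
  byte[6]=0xC3 cont=1 payload=0x43=67: acc |= 67<<7 -> acc=8667 shift=14
  byte[7]=0xF0 cont=1 payload=0x70=112: acc |= 112<<14 -> acc=1843675 shift=21
  byte[8]=0x46 cont=0 payload=0x46=70: acc |= 70<<21 -> acc=148644315 shift=28 [end]
Varint 3: bytes[5:9] = DB C3 F0 46 -> value 148644315 (4 byte(s))
  byte[9]=0xE0 cont=1 payload=0x60=96: acc |= 96<<0 -> acc=96 shift=7
  byte[10]=0xD7 cont=1 payload=0x57=87: acc |= 87<<7 -> acc=11232 shift=14
  byte[11]=0xA0 cont=1 payload=0x20=32: acc |= 32<<14 -> acc=535520 shift=21
  byte[12]=0x62 cont=0 payload=0x62=98: acc |= 98<<21 -> acc=206056416 shift=28 [end]
Varint 4: bytes[9:13] = E0 D7 A0 62 -> value 206056416 (4 byte(s))
  byte[13]=0xE3 cont=1 payload=0x63=99: acc |= 99<<0 -> acc=99 shift=7
  byte[14]=0x6E cont=0 payload=0x6E=110: acc |= 110<<7 -> acc=14179 shift=14 [end]
Varint 5: bytes[13:15] = E3 6E -> value 14179 (2 byte(s))
  byte[15]=0x98 cont=1 payload=0x18=24: acc |= 24<<0 -> acc=24 shift=7
  byte[16]=0xB2 cont=1 payload=0x32=50: acc |= 50<<7 -> acc=6424 shift=14
  byte[17]=0xF1 cont=1 payload=0x71=113: acc |= 113<<14 -> acc=1857816 shift=21
  byte[18]=0x21 cont=0 payload=0x21=33: acc |= 33<<21 -> acc=71063832 shift=28 [end]
Varint 6: bytes[15:19] = 98 B2 F1 21 -> value 71063832 (4 byte(s))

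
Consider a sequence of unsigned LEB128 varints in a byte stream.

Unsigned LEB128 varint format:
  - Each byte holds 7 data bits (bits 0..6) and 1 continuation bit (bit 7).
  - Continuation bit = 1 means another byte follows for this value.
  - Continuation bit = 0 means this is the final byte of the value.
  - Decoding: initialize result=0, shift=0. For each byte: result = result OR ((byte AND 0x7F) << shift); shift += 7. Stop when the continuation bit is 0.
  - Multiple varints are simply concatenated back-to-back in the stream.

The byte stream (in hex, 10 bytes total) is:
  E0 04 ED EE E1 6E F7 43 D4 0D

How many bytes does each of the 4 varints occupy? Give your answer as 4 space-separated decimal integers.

Answer: 2 4 2 2

Derivation:
  byte[0]=0xE0 cont=1 payload=0x60=96: acc |= 96<<0 -> acc=96 shift=7
  byte[1]=0x04 cont=0 payload=0x04=4: acc |= 4<<7 -> acc=608 shift=14 [end]
Varint 1: bytes[0:2] = E0 04 -> value 608 (2 byte(s))
  byte[2]=0xED cont=1 payload=0x6D=109: acc |= 109<<0 -> acc=109 shift=7
  byte[3]=0xEE cont=1 payload=0x6E=110: acc |= 110<<7 -> acc=14189 shift=14
  byte[4]=0xE1 cont=1 payload=0x61=97: acc |= 97<<14 -> acc=1603437 shift=21
  byte[5]=0x6E cont=0 payload=0x6E=110: acc |= 110<<21 -> acc=232290157 shift=28 [end]
Varint 2: bytes[2:6] = ED EE E1 6E -> value 232290157 (4 byte(s))
  byte[6]=0xF7 cont=1 payload=0x77=119: acc |= 119<<0 -> acc=119 shift=7
  byte[7]=0x43 cont=0 payload=0x43=67: acc |= 67<<7 -> acc=8695 shift=14 [end]
Varint 3: bytes[6:8] = F7 43 -> value 8695 (2 byte(s))
  byte[8]=0xD4 cont=1 payload=0x54=84: acc |= 84<<0 -> acc=84 shift=7
  byte[9]=0x0D cont=0 payload=0x0D=13: acc |= 13<<7 -> acc=1748 shift=14 [end]
Varint 4: bytes[8:10] = D4 0D -> value 1748 (2 byte(s))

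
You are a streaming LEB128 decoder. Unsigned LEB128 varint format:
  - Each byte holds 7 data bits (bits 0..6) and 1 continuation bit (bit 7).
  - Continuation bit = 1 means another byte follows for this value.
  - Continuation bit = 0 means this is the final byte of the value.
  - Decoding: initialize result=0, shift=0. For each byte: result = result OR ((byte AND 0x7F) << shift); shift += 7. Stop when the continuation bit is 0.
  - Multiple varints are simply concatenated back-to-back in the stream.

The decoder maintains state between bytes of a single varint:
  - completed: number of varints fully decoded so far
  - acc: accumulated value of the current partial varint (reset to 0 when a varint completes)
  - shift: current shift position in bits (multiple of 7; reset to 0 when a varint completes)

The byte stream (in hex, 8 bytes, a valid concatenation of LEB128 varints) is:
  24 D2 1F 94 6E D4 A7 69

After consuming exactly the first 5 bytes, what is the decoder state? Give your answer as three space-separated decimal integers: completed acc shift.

Answer: 3 0 0

Derivation:
byte[0]=0x24 cont=0 payload=0x24: varint #1 complete (value=36); reset -> completed=1 acc=0 shift=0
byte[1]=0xD2 cont=1 payload=0x52: acc |= 82<<0 -> completed=1 acc=82 shift=7
byte[2]=0x1F cont=0 payload=0x1F: varint #2 complete (value=4050); reset -> completed=2 acc=0 shift=0
byte[3]=0x94 cont=1 payload=0x14: acc |= 20<<0 -> completed=2 acc=20 shift=7
byte[4]=0x6E cont=0 payload=0x6E: varint #3 complete (value=14100); reset -> completed=3 acc=0 shift=0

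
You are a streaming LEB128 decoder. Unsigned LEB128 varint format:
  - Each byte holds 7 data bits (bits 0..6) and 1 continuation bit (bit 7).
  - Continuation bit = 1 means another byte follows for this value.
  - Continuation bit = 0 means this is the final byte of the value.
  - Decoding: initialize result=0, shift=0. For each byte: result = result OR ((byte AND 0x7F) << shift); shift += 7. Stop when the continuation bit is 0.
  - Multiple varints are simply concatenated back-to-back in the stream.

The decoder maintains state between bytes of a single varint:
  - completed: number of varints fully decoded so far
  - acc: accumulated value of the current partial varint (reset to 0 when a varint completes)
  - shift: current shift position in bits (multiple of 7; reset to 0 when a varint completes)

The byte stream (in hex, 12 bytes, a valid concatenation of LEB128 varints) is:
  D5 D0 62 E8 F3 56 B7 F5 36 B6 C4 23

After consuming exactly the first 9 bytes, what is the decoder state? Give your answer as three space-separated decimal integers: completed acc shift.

byte[0]=0xD5 cont=1 payload=0x55: acc |= 85<<0 -> completed=0 acc=85 shift=7
byte[1]=0xD0 cont=1 payload=0x50: acc |= 80<<7 -> completed=0 acc=10325 shift=14
byte[2]=0x62 cont=0 payload=0x62: varint #1 complete (value=1615957); reset -> completed=1 acc=0 shift=0
byte[3]=0xE8 cont=1 payload=0x68: acc |= 104<<0 -> completed=1 acc=104 shift=7
byte[4]=0xF3 cont=1 payload=0x73: acc |= 115<<7 -> completed=1 acc=14824 shift=14
byte[5]=0x56 cont=0 payload=0x56: varint #2 complete (value=1423848); reset -> completed=2 acc=0 shift=0
byte[6]=0xB7 cont=1 payload=0x37: acc |= 55<<0 -> completed=2 acc=55 shift=7
byte[7]=0xF5 cont=1 payload=0x75: acc |= 117<<7 -> completed=2 acc=15031 shift=14
byte[8]=0x36 cont=0 payload=0x36: varint #3 complete (value=899767); reset -> completed=3 acc=0 shift=0

Answer: 3 0 0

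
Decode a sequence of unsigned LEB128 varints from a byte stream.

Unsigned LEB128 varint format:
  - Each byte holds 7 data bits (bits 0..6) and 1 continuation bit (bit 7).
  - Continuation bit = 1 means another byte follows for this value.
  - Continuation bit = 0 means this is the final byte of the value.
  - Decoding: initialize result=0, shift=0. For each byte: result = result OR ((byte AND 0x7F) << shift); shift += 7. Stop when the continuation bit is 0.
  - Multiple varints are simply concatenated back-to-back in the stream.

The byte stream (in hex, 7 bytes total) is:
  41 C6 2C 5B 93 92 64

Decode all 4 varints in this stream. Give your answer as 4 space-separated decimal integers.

  byte[0]=0x41 cont=0 payload=0x41=65: acc |= 65<<0 -> acc=65 shift=7 [end]
Varint 1: bytes[0:1] = 41 -> value 65 (1 byte(s))
  byte[1]=0xC6 cont=1 payload=0x46=70: acc |= 70<<0 -> acc=70 shift=7
  byte[2]=0x2C cont=0 payload=0x2C=44: acc |= 44<<7 -> acc=5702 shift=14 [end]
Varint 2: bytes[1:3] = C6 2C -> value 5702 (2 byte(s))
  byte[3]=0x5B cont=0 payload=0x5B=91: acc |= 91<<0 -> acc=91 shift=7 [end]
Varint 3: bytes[3:4] = 5B -> value 91 (1 byte(s))
  byte[4]=0x93 cont=1 payload=0x13=19: acc |= 19<<0 -> acc=19 shift=7
  byte[5]=0x92 cont=1 payload=0x12=18: acc |= 18<<7 -> acc=2323 shift=14
  byte[6]=0x64 cont=0 payload=0x64=100: acc |= 100<<14 -> acc=1640723 shift=21 [end]
Varint 4: bytes[4:7] = 93 92 64 -> value 1640723 (3 byte(s))

Answer: 65 5702 91 1640723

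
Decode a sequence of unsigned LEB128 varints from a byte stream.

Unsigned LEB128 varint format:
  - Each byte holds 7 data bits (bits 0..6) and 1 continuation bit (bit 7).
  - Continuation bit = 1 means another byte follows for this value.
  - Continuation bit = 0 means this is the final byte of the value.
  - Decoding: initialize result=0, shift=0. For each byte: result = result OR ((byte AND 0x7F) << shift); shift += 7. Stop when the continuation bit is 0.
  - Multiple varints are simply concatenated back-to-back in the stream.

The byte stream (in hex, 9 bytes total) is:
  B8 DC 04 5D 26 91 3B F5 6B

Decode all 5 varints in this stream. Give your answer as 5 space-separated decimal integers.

  byte[0]=0xB8 cont=1 payload=0x38=56: acc |= 56<<0 -> acc=56 shift=7
  byte[1]=0xDC cont=1 payload=0x5C=92: acc |= 92<<7 -> acc=11832 shift=14
  byte[2]=0x04 cont=0 payload=0x04=4: acc |= 4<<14 -> acc=77368 shift=21 [end]
Varint 1: bytes[0:3] = B8 DC 04 -> value 77368 (3 byte(s))
  byte[3]=0x5D cont=0 payload=0x5D=93: acc |= 93<<0 -> acc=93 shift=7 [end]
Varint 2: bytes[3:4] = 5D -> value 93 (1 byte(s))
  byte[4]=0x26 cont=0 payload=0x26=38: acc |= 38<<0 -> acc=38 shift=7 [end]
Varint 3: bytes[4:5] = 26 -> value 38 (1 byte(s))
  byte[5]=0x91 cont=1 payload=0x11=17: acc |= 17<<0 -> acc=17 shift=7
  byte[6]=0x3B cont=0 payload=0x3B=59: acc |= 59<<7 -> acc=7569 shift=14 [end]
Varint 4: bytes[5:7] = 91 3B -> value 7569 (2 byte(s))
  byte[7]=0xF5 cont=1 payload=0x75=117: acc |= 117<<0 -> acc=117 shift=7
  byte[8]=0x6B cont=0 payload=0x6B=107: acc |= 107<<7 -> acc=13813 shift=14 [end]
Varint 5: bytes[7:9] = F5 6B -> value 13813 (2 byte(s))

Answer: 77368 93 38 7569 13813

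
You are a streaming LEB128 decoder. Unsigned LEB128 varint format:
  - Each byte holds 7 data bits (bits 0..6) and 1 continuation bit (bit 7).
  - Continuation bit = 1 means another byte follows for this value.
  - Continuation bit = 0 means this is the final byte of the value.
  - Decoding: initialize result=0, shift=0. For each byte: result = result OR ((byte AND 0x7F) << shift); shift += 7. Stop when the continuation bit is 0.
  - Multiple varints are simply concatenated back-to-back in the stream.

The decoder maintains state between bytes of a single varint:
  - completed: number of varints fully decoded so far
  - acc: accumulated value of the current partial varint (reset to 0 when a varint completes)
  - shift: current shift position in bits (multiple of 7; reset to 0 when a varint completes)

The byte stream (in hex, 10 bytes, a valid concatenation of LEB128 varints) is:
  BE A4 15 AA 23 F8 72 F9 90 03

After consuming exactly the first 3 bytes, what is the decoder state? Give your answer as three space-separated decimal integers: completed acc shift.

Answer: 1 0 0

Derivation:
byte[0]=0xBE cont=1 payload=0x3E: acc |= 62<<0 -> completed=0 acc=62 shift=7
byte[1]=0xA4 cont=1 payload=0x24: acc |= 36<<7 -> completed=0 acc=4670 shift=14
byte[2]=0x15 cont=0 payload=0x15: varint #1 complete (value=348734); reset -> completed=1 acc=0 shift=0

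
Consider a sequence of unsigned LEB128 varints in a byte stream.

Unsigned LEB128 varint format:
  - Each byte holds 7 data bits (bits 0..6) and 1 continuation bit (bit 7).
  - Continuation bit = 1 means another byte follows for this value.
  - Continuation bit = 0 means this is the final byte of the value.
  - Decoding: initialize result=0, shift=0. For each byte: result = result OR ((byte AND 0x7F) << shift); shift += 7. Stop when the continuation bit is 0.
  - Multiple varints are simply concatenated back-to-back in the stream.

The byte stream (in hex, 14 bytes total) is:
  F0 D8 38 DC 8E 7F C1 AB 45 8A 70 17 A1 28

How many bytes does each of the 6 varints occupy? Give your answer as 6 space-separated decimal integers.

Answer: 3 3 3 2 1 2

Derivation:
  byte[0]=0xF0 cont=1 payload=0x70=112: acc |= 112<<0 -> acc=112 shift=7
  byte[1]=0xD8 cont=1 payload=0x58=88: acc |= 88<<7 -> acc=11376 shift=14
  byte[2]=0x38 cont=0 payload=0x38=56: acc |= 56<<14 -> acc=928880 shift=21 [end]
Varint 1: bytes[0:3] = F0 D8 38 -> value 928880 (3 byte(s))
  byte[3]=0xDC cont=1 payload=0x5C=92: acc |= 92<<0 -> acc=92 shift=7
  byte[4]=0x8E cont=1 payload=0x0E=14: acc |= 14<<7 -> acc=1884 shift=14
  byte[5]=0x7F cont=0 payload=0x7F=127: acc |= 127<<14 -> acc=2082652 shift=21 [end]
Varint 2: bytes[3:6] = DC 8E 7F -> value 2082652 (3 byte(s))
  byte[6]=0xC1 cont=1 payload=0x41=65: acc |= 65<<0 -> acc=65 shift=7
  byte[7]=0xAB cont=1 payload=0x2B=43: acc |= 43<<7 -> acc=5569 shift=14
  byte[8]=0x45 cont=0 payload=0x45=69: acc |= 69<<14 -> acc=1136065 shift=21 [end]
Varint 3: bytes[6:9] = C1 AB 45 -> value 1136065 (3 byte(s))
  byte[9]=0x8A cont=1 payload=0x0A=10: acc |= 10<<0 -> acc=10 shift=7
  byte[10]=0x70 cont=0 payload=0x70=112: acc |= 112<<7 -> acc=14346 shift=14 [end]
Varint 4: bytes[9:11] = 8A 70 -> value 14346 (2 byte(s))
  byte[11]=0x17 cont=0 payload=0x17=23: acc |= 23<<0 -> acc=23 shift=7 [end]
Varint 5: bytes[11:12] = 17 -> value 23 (1 byte(s))
  byte[12]=0xA1 cont=1 payload=0x21=33: acc |= 33<<0 -> acc=33 shift=7
  byte[13]=0x28 cont=0 payload=0x28=40: acc |= 40<<7 -> acc=5153 shift=14 [end]
Varint 6: bytes[12:14] = A1 28 -> value 5153 (2 byte(s))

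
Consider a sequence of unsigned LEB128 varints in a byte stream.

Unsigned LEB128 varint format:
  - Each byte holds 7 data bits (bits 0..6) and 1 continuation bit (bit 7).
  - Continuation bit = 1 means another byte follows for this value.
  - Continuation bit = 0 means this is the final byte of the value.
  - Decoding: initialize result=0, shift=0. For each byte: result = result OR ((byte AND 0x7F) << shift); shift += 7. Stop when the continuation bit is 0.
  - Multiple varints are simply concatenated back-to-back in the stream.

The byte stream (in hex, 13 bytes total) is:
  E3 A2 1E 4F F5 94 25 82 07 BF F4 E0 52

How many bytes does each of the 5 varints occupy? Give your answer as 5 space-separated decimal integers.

Answer: 3 1 3 2 4

Derivation:
  byte[0]=0xE3 cont=1 payload=0x63=99: acc |= 99<<0 -> acc=99 shift=7
  byte[1]=0xA2 cont=1 payload=0x22=34: acc |= 34<<7 -> acc=4451 shift=14
  byte[2]=0x1E cont=0 payload=0x1E=30: acc |= 30<<14 -> acc=495971 shift=21 [end]
Varint 1: bytes[0:3] = E3 A2 1E -> value 495971 (3 byte(s))
  byte[3]=0x4F cont=0 payload=0x4F=79: acc |= 79<<0 -> acc=79 shift=7 [end]
Varint 2: bytes[3:4] = 4F -> value 79 (1 byte(s))
  byte[4]=0xF5 cont=1 payload=0x75=117: acc |= 117<<0 -> acc=117 shift=7
  byte[5]=0x94 cont=1 payload=0x14=20: acc |= 20<<7 -> acc=2677 shift=14
  byte[6]=0x25 cont=0 payload=0x25=37: acc |= 37<<14 -> acc=608885 shift=21 [end]
Varint 3: bytes[4:7] = F5 94 25 -> value 608885 (3 byte(s))
  byte[7]=0x82 cont=1 payload=0x02=2: acc |= 2<<0 -> acc=2 shift=7
  byte[8]=0x07 cont=0 payload=0x07=7: acc |= 7<<7 -> acc=898 shift=14 [end]
Varint 4: bytes[7:9] = 82 07 -> value 898 (2 byte(s))
  byte[9]=0xBF cont=1 payload=0x3F=63: acc |= 63<<0 -> acc=63 shift=7
  byte[10]=0xF4 cont=1 payload=0x74=116: acc |= 116<<7 -> acc=14911 shift=14
  byte[11]=0xE0 cont=1 payload=0x60=96: acc |= 96<<14 -> acc=1587775 shift=21
  byte[12]=0x52 cont=0 payload=0x52=82: acc |= 82<<21 -> acc=173554239 shift=28 [end]
Varint 5: bytes[9:13] = BF F4 E0 52 -> value 173554239 (4 byte(s))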